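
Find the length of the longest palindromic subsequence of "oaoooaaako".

One longest palindromic subsequence is oaoooao (positions 1,2,3,4,5,8,10); it reads the same forward and backward, and the interval DP gives dp[1][10] = 7.

7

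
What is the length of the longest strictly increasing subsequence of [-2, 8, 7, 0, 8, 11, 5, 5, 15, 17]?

6

Scanning left to right, the best length ending at each element is: -2→1, 8→2, 7→2, 0→2, 8→3, 11→4, 5→3, 5→3, 15→5, 17→6.
So the longest increasing subsequence has length 6, e.g. -2, 7, 8, 11, 15, 17.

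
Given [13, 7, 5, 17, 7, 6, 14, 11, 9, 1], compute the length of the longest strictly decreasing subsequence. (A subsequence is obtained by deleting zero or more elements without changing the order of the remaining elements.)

5

Let dp[i] be the longest decreasing subsequence ending at position i. Then dp = [1, 2, 3, 1, 2, 3, 2, 3, 4, 5].
The maximum is 5; one witness is 17, 14, 11, 9, 1 at positions 4,7,8,9,10.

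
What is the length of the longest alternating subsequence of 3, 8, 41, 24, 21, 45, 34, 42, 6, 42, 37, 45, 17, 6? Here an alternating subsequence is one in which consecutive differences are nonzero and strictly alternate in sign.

Track the best alternating length ending on an up-step vs a down-step at each position: up/down = 1/1, 2/1, 2/1, 2/3, 2/3, 4/1, 4/5, 6/5, 2/7, 8/5, 8/9, 10/1, 8/11, 2/11.
The maximum over both is 11; one such subsequence is 3, 41, 24, 45, 34, 42, 6, 42, 37, 45, 17.

11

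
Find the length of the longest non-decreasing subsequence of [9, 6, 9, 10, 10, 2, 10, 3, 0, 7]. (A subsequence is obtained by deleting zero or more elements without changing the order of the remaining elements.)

Let dp[i] be the longest non-decreasing subsequence ending at position i. Then dp = [1, 1, 2, 3, 4, 1, 5, 2, 1, 3].
The maximum is 5; one witness is 9, 9, 10, 10, 10 at positions 1,3,4,5,7.

5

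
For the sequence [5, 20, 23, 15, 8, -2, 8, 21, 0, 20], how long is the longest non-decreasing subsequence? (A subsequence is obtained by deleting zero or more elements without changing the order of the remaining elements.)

4

One longest non-decreasing subsequence is 5, 8, 8, 21 (positions 1,5,7,8), of length 4; no longer one exists.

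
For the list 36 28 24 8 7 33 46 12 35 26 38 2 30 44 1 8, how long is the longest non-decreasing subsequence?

5

Let dp[i] be the longest non-decreasing subsequence ending at position i. Then dp = [1, 1, 1, 1, 1, 2, 3, 2, 3, 3, 4, 1, 4, 5, 1, 2].
The maximum is 5; one witness is 28, 33, 35, 38, 44 at positions 2,6,9,11,14.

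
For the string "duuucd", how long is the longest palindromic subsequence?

Using dp[i][j] = 2 + dp[i+1][j−1] if the ends match, else max(dp[i+1][j], dp[i][j−1]):
dp[1][6] = 5. A witness is duuud at positions 1,2,3,4,6.

5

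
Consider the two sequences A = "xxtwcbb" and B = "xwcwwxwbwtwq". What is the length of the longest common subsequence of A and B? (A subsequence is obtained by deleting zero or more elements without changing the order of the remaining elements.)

4

Backtracking the LCS table gives one alignment: x (A1,B1) → x (A2,B6) → t (A3,B10) → w (A4,B11).
So the longest common subsequence has length 4.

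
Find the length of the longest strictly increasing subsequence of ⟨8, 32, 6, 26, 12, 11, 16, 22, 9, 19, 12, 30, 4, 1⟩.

5

Let dp[i] be the longest increasing subsequence ending at position i. Then dp = [1, 2, 1, 2, 2, 2, 3, 4, 2, 4, 3, 5, 1, 1].
The maximum is 5; one witness is 8, 12, 16, 22, 30 at positions 1,5,7,8,12.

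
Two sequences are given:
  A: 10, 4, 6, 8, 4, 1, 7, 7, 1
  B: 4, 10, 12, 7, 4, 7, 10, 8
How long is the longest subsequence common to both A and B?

Backtracking the LCS table gives one alignment: 10 (A1,B2) → 4 (A2,B5) → 8 (A4,B8).
So the longest common subsequence has length 3.

3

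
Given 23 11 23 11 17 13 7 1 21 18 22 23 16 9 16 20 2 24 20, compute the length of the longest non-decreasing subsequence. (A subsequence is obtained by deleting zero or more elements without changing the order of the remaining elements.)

One longest non-decreasing subsequence is 11, 11, 17, 21, 22, 23, 24 (positions 2,4,5,9,11,12,18), of length 7; no longer one exists.

7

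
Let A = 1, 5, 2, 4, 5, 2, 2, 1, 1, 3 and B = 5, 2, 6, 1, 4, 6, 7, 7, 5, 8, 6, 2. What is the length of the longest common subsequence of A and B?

Backtracking the LCS table gives one alignment: 5 (A2,B1) → 2 (A3,B2) → 4 (A4,B5) → 5 (A5,B9) → 2 (A7,B12).
So the longest common subsequence has length 5.

5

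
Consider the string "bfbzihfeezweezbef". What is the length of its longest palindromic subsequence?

One longest palindromic subsequence is fbzeeweezbf (positions 2,3,4,8,9,11,12,13,14,15,17); it reads the same forward and backward, and the interval DP gives dp[1][17] = 11.

11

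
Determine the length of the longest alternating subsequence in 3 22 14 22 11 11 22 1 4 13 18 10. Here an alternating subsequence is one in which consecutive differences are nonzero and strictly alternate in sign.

9

Track the best alternating length ending on an up-step vs a down-step at each position: up/down = 1/1, 2/1, 2/3, 4/1, 2/5, 2/5, 6/1, 1/7, 8/7, 8/7, 8/7, 8/9.
The maximum over both is 9; one such subsequence is 3, 22, 14, 22, 11, 22, 1, 13, 10.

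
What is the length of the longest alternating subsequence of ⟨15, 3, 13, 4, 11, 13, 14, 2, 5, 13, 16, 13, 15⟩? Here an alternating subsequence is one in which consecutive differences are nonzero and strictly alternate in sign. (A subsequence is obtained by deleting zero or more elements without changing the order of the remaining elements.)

A longest alternating subsequence is 15, 3, 13, 4, 11, 2, 16, 13, 15 (positions 1,2,3,4,5,8,11,12,13); its 8 consecutive differences strictly alternate in sign, and length 9 is optimal.

9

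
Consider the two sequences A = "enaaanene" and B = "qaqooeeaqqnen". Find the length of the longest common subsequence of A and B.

A longest common subsequence is eanen (length 5); the LCS DP confirms no longer common subsequence exists.

5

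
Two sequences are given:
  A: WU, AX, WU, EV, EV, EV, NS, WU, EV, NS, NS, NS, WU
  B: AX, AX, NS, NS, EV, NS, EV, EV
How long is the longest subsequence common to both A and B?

4

A longest common subsequence is AX, EV, EV, EV (length 4); the LCS DP confirms no longer common subsequence exists.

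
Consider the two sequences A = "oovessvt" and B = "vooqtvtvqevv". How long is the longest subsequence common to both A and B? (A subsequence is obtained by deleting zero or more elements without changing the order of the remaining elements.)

5

A longest common subsequence is oovev (length 5); the LCS DP confirms no longer common subsequence exists.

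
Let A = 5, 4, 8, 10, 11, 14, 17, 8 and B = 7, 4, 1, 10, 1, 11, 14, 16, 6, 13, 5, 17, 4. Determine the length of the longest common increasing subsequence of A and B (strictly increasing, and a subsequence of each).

5

A longest common strictly increasing subsequence is 4, 10, 11, 14, 17 (length 5); it appears in order in both A and B, and no longer such subsequence exists.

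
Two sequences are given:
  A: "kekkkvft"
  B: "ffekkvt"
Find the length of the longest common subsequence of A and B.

Backtracking the LCS table gives one alignment: e (A2,B3) → k (A4,B4) → k (A5,B5) → v (A6,B6) → t (A8,B7).
So the longest common subsequence has length 5.

5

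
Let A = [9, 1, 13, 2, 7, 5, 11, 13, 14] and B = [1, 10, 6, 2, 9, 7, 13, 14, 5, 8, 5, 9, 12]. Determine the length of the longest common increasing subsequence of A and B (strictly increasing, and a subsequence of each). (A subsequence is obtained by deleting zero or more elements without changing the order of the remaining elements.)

A longest common strictly increasing subsequence is 1, 2, 7, 13, 14 (length 5); it appears in order in both A and B, and no longer such subsequence exists.

5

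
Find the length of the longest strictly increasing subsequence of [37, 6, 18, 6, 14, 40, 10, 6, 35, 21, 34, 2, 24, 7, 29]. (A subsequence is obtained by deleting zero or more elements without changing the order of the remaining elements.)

Scanning left to right, the best length ending at each element is: 37→1, 6→1, 18→2, 6→1, 14→2, 40→3, 10→2, 6→1, 35→3, 21→3, 34→4, 2→1, 24→4, 7→2, 29→5.
So the longest increasing subsequence has length 5, e.g. 6, 18, 21, 24, 29.

5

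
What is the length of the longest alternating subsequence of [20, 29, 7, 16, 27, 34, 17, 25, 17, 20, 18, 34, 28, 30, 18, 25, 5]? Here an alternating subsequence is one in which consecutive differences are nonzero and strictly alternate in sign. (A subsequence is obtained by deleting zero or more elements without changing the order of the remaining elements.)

15

A longest alternating subsequence is 20, 29, 7, 27, 17, 25, 17, 20, 18, 34, 28, 30, 18, 25, 5 (positions 1,2,3,5,7,8,9,10,11,12,13,14,15,16,17); its 14 consecutive differences strictly alternate in sign, and length 15 is optimal.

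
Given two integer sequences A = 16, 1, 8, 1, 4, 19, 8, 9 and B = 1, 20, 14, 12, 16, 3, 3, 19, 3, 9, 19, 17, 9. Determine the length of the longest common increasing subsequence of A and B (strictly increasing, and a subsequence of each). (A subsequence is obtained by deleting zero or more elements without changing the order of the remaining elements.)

2

For each value that appears in both, track the longest common increasing run ending there.
The best achievable length is 2; one witness is 1, 19 (A-positions 2,6, B-positions 1,8).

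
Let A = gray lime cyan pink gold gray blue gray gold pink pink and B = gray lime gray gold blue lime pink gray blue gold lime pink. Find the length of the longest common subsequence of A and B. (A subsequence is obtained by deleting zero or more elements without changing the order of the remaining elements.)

A longest common subsequence is gray, lime, pink, gray, blue, gold, pink (length 7); the LCS DP confirms no longer common subsequence exists.

7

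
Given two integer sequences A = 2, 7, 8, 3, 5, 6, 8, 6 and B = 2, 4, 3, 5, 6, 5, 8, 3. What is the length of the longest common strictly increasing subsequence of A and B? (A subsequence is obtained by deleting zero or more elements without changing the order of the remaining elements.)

5

A longest common strictly increasing subsequence is 2, 3, 5, 6, 8 (length 5); it appears in order in both A and B, and no longer such subsequence exists.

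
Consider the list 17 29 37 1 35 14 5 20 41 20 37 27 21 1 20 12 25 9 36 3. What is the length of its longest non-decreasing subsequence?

7

Let dp[i] be the longest non-decreasing subsequence ending at position i. Then dp = [1, 2, 3, 1, 3, 2, 2, 3, 4, 4, 5, 5, 5, 2, 5, 3, 6, 3, 7, 3].
The maximum is 7; one witness is 1, 14, 20, 20, 21, 25, 36 at positions 4,6,8,10,13,17,19.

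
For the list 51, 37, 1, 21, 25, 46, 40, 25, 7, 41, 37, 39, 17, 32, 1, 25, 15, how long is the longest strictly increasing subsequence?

5

Let dp[i] be the longest increasing subsequence ending at position i. Then dp = [1, 1, 1, 2, 3, 4, 4, 3, 2, 5, 4, 5, 3, 4, 1, 4, 3].
The maximum is 5; one witness is 1, 21, 25, 40, 41 at positions 3,4,5,7,10.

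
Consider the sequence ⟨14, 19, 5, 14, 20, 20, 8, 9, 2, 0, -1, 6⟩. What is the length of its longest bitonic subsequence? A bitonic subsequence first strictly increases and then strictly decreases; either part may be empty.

One longest bitonic subsequence is 14, 19, 14, 9, 2, 0, -1 (positions 1,2,4,8,9,10,11): it rises to 19 then falls. Length 7 is optimal.

7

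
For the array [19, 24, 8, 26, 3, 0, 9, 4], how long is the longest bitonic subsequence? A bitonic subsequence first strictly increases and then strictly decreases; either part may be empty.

Let inc[i] be the LIS ending at i and dec[i] the longest strictly decreasing subsequence starting at i. inc = [1, 2, 1, 3, 1, 1, 2, 2], dec = [4, 4, 3, 3, 2, 1, 2, 1].
max_i inc[i]+dec[i]−1 = 5, with one witness 19, 24, 8, 3, 0.

5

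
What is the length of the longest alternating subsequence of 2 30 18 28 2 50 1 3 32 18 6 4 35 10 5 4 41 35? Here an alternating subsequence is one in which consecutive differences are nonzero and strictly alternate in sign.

13

Track the best alternating length ending on an up-step vs a down-step at each position: up/down = 1/1, 2/1, 2/3, 4/3, 1/5, 6/1, 1/7, 8/7, 8/7, 8/9, 8/9, 8/9, 10/7, 10/11, 10/11, 8/11, 12/7, 12/13.
The maximum over both is 13; one such subsequence is 2, 30, 18, 28, 2, 50, 1, 32, 18, 35, 10, 41, 35.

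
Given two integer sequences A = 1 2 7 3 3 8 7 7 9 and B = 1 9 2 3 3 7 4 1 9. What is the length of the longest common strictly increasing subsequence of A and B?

A longest common strictly increasing subsequence is 1, 2, 3, 7, 9 (length 5); it appears in order in both A and B, and no longer such subsequence exists.

5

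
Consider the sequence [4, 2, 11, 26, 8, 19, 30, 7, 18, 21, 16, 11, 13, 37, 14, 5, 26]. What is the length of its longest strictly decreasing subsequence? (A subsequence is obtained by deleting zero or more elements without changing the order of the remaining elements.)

Let dp[i] be the longest decreasing subsequence ending at position i. Then dp = [1, 2, 1, 1, 2, 2, 1, 3, 3, 2, 4, 5, 5, 1, 5, 6, 2].
The maximum is 6; one witness is 26, 19, 18, 16, 11, 5 at positions 4,6,9,11,12,16.

6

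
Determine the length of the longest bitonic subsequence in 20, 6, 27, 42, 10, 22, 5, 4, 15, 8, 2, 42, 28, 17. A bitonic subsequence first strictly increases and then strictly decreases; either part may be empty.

Let inc[i] be the LIS ending at i and dec[i] the longest strictly decreasing subsequence starting at i. inc = [1, 1, 2, 3, 2, 3, 1, 1, 3, 2, 1, 4, 4, 4], dec = [5, 4, 5, 5, 4, 4, 3, 2, 3, 2, 1, 3, 2, 1].
max_i inc[i]+dec[i]−1 = 7, with one witness 20, 27, 42, 22, 15, 8, 2.

7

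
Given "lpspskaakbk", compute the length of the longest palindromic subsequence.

One longest palindromic subsequence is kaak (positions 6,7,8,11); it reads the same forward and backward, and the interval DP gives dp[1][11] = 4.

4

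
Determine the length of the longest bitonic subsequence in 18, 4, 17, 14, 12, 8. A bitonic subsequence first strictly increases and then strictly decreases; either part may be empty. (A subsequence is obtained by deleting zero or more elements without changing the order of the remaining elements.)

5

Let inc[i] be the LIS ending at i and dec[i] the longest strictly decreasing subsequence starting at i. inc = [1, 1, 2, 2, 2, 2], dec = [5, 1, 4, 3, 2, 1].
max_i inc[i]+dec[i]−1 = 5, with one witness 18, 17, 14, 12, 8.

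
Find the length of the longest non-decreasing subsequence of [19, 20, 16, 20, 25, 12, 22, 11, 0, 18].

Scanning left to right, the best length ending at each element is: 19→1, 20→2, 16→1, 20→3, 25→4, 12→1, 22→4, 11→1, 0→1, 18→2.
So the longest non-decreasing subsequence has length 4, e.g. 19, 20, 20, 25.

4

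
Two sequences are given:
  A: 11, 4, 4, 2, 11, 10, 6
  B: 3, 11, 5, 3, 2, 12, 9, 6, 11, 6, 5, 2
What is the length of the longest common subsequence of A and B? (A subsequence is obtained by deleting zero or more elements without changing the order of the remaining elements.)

4

Backtracking the LCS table gives one alignment: 11 (A1,B2) → 2 (A4,B5) → 11 (A5,B9) → 6 (A7,B10).
So the longest common subsequence has length 4.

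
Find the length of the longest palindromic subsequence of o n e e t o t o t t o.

7

Using dp[i][j] = 2 + dp[i+1][j−1] if the ends match, else max(dp[i+1][j], dp[i][j−1]):
dp[1][11] = 7. A witness is ottotto at positions 1,5,7,8,9,10,11.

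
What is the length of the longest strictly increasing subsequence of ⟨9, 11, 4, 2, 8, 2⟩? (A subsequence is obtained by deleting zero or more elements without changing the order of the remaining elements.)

2

Scanning left to right, the best length ending at each element is: 9→1, 11→2, 4→1, 2→1, 8→2, 2→1.
So the longest increasing subsequence has length 2, e.g. 9, 11.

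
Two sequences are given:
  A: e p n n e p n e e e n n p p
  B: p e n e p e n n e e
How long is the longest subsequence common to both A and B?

A longest common subsequence is enepnee (length 7); the LCS DP confirms no longer common subsequence exists.

7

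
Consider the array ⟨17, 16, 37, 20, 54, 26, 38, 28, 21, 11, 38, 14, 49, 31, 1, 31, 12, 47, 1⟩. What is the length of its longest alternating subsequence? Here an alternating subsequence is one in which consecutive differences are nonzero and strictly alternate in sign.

Track the best alternating length ending on an up-step vs a down-step at each position: up/down = 1/1, 1/2, 3/1, 3/4, 5/1, 5/6, 7/6, 7/8, 5/8, 1/8, 9/6, 9/10, 11/6, 11/12, 1/12, 13/12, 13/14, 15/12, 1/16.
The maximum over both is 16; one such subsequence is 17, 16, 37, 20, 54, 26, 38, 28, 38, 14, 49, 1, 31, 12, 47, 1.

16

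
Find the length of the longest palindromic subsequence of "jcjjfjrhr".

One longest palindromic subsequence is jjjj (positions 1,3,4,6); it reads the same forward and backward, and the interval DP gives dp[1][9] = 4.

4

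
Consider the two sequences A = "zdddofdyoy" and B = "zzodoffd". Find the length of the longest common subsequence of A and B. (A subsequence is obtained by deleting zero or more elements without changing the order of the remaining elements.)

5

A longest common subsequence is zdofd (length 5); the LCS DP confirms no longer common subsequence exists.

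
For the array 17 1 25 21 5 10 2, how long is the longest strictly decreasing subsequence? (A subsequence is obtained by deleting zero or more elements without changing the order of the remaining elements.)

4

One longest decreasing subsequence is 25, 21, 5, 2 (positions 3,4,5,7), of length 4; no longer one exists.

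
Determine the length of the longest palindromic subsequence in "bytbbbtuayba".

One longest palindromic subsequence is bytbbbtyb (positions 1,2,3,4,5,6,7,10,11); it reads the same forward and backward, and the interval DP gives dp[1][12] = 9.

9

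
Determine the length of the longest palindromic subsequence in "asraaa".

One longest palindromic subsequence is aaaa (positions 1,4,5,6); it reads the same forward and backward, and the interval DP gives dp[1][6] = 4.

4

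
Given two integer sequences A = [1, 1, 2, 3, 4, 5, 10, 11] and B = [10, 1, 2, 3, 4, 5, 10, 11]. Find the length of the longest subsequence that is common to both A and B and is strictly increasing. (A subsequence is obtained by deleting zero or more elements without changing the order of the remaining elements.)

For each value that appears in both, track the longest common increasing run ending there.
The best achievable length is 7; one witness is 1, 2, 3, 4, 5, 10, 11 (A-positions 1,3,4,5,6,7,8, B-positions 2,3,4,5,6,7,8).

7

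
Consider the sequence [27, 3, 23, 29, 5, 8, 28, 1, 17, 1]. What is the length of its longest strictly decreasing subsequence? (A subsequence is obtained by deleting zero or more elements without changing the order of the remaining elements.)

4

One longest decreasing subsequence is 27, 23, 5, 1 (positions 1,3,5,8), of length 4; no longer one exists.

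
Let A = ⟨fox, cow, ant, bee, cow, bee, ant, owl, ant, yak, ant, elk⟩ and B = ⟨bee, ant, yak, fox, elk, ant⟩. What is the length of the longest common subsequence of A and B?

Backtracking the LCS table gives one alignment: bee (A6,B1) → ant (A9,B2) → yak (A10,B3) → ant (A11,B6).
So the longest common subsequence has length 4.

4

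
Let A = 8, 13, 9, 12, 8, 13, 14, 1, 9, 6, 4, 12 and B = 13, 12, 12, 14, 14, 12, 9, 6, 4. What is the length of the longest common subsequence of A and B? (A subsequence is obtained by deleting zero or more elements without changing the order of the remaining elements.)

Backtracking the LCS table gives one alignment: 13 (A2,B1) → 12 (A4,B3) → 14 (A7,B5) → 9 (A9,B7) → 6 (A10,B8) → 4 (A11,B9).
So the longest common subsequence has length 6.

6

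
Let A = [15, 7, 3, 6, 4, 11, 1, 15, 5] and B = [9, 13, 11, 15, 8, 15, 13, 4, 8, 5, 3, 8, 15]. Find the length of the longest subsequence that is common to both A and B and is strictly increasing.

For each value that appears in both, track the longest common increasing run ending there.
The best achievable length is 2; one witness is 11, 15 (A-positions 6,8, B-positions 3,4).

2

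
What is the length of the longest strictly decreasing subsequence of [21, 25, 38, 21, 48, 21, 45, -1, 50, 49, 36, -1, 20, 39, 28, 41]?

One longest decreasing subsequence is 48, 45, 36, -1 (positions 5,7,11,12), of length 4; no longer one exists.

4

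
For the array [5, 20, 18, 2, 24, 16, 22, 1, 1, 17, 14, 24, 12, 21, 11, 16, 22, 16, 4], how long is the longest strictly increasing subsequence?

One longest increasing subsequence is 5, 16, 17, 21, 22 (positions 1,6,10,14,17), of length 5; no longer one exists.

5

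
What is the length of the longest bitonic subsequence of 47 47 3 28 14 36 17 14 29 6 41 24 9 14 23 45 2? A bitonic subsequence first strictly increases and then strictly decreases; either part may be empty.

Let inc[i] be the LIS ending at i and dec[i] the longest strictly decreasing subsequence starting at i. inc = [1, 1, 1, 2, 2, 3, 3, 2, 4, 2, 5, 4, 3, 4, 5, 6, 1], dec = [6, 6, 2, 5, 3, 5, 4, 3, 4, 2, 4, 3, 2, 2, 2, 2, 1].
max_i inc[i]+dec[i]−1 = 8, with one witness 3, 14, 17, 29, 41, 24, 23, 2.

8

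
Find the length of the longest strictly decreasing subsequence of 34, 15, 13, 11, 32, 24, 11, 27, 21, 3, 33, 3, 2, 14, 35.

6

Let dp[i] be the longest decreasing subsequence ending at position i. Then dp = [1, 2, 3, 4, 2, 3, 4, 3, 4, 5, 2, 5, 6, 5, 1].
The maximum is 6; one witness is 34, 15, 13, 11, 3, 2 at positions 1,2,3,4,10,13.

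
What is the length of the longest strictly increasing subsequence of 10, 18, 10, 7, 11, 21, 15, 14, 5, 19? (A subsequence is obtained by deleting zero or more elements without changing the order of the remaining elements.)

One longest increasing subsequence is 10, 11, 15, 19 (positions 1,5,7,10), of length 4; no longer one exists.

4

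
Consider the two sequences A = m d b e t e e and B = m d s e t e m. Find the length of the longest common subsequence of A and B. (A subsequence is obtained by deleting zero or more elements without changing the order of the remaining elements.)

5

A longest common subsequence is mdete (length 5); the LCS DP confirms no longer common subsequence exists.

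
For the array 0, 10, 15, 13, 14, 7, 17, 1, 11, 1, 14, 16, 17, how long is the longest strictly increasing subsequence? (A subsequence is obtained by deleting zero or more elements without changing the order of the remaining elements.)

One longest increasing subsequence is 0, 10, 13, 14, 16, 17 (positions 1,2,4,5,12,13), of length 6; no longer one exists.

6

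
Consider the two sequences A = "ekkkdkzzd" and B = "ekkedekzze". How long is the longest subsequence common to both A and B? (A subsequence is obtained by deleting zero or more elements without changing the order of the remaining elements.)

7

Backtracking the LCS table gives one alignment: e (A1,B1) → k (A2,B2) → k (A3,B3) → d (A5,B5) → k (A6,B7) → z (A7,B8) → z (A8,B9).
So the longest common subsequence has length 7.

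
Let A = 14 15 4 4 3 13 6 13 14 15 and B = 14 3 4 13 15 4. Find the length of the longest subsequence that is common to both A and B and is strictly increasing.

A longest common strictly increasing subsequence is 3, 13, 15 (length 3); it appears in order in both A and B, and no longer such subsequence exists.

3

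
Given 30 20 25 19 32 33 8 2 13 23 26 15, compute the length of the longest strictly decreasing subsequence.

One longest decreasing subsequence is 30, 20, 19, 8, 2 (positions 1,2,4,7,8), of length 5; no longer one exists.

5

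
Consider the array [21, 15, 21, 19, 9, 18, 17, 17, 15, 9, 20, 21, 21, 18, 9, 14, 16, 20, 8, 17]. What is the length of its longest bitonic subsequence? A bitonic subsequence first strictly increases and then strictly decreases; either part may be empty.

One longest bitonic subsequence is 15, 21, 19, 18, 17, 15, 14, 8 (positions 2,3,4,6,8,9,16,19): it rises to 21 then falls. Length 8 is optimal.

8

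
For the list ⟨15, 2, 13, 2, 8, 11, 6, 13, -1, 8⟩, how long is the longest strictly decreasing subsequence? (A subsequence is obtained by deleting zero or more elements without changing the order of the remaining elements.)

5

Scanning left to right, the best length ending at each element is: 15→1, 2→2, 13→2, 2→3, 8→3, 11→3, 6→4, 13→2, -1→5, 8→4.
So the longest decreasing subsequence has length 5, e.g. 15, 13, 8, 6, -1.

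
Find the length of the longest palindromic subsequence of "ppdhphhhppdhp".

One longest palindromic subsequence is phphhhphp (positions 1,4,5,6,7,8,10,12,13); it reads the same forward and backward, and the interval DP gives dp[1][13] = 9.

9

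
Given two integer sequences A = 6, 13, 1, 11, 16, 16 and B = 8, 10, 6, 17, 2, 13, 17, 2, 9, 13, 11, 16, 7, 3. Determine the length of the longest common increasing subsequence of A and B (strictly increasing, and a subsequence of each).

3

A longest common strictly increasing subsequence is 6, 13, 16 (length 3); it appears in order in both A and B, and no longer such subsequence exists.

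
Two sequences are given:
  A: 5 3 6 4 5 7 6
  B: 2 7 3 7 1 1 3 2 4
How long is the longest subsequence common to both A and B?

A longest common subsequence is 3, 4 (length 2); the LCS DP confirms no longer common subsequence exists.

2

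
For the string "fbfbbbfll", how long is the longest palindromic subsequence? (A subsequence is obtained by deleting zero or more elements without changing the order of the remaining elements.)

6

One longest palindromic subsequence is fbbbbf (positions 1,2,4,5,6,7); it reads the same forward and backward, and the interval DP gives dp[1][9] = 6.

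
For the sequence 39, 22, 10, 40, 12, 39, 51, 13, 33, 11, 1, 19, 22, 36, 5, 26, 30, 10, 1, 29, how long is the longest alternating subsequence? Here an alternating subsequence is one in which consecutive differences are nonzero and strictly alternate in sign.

13

A longest alternating subsequence is 39, 22, 40, 12, 39, 13, 33, 11, 19, 5, 26, 10, 29 (positions 1,2,4,5,6,8,9,10,12,15,16,18,20); its 12 consecutive differences strictly alternate in sign, and length 13 is optimal.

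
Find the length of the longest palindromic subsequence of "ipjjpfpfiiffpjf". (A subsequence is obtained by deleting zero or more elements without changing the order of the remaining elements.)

10

Using dp[i][j] = 2 + dp[i+1][j−1] if the ends match, else max(dp[i+1][j], dp[i][j−1]):
dp[1][15] = 10. A witness is jpffiiffpj at positions 4,5,6,8,9,10,11,12,13,14.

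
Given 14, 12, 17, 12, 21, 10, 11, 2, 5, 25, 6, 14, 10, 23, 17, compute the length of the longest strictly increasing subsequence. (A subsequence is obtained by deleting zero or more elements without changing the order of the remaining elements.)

5

Let dp[i] be the longest increasing subsequence ending at position i. Then dp = [1, 1, 2, 1, 3, 1, 2, 1, 2, 4, 3, 4, 4, 5, 5].
The maximum is 5; one witness is 2, 5, 6, 14, 23 at positions 8,9,11,12,14.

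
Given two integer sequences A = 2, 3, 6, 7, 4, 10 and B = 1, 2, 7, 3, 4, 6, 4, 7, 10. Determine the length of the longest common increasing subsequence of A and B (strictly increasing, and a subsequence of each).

5

A longest common strictly increasing subsequence is 2, 3, 6, 7, 10 (length 5); it appears in order in both A and B, and no longer such subsequence exists.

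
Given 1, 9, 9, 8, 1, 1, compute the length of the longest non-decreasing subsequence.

Let dp[i] be the longest non-decreasing subsequence ending at position i. Then dp = [1, 2, 3, 2, 2, 3].
The maximum is 3; one witness is 1, 9, 9 at positions 1,2,3.

3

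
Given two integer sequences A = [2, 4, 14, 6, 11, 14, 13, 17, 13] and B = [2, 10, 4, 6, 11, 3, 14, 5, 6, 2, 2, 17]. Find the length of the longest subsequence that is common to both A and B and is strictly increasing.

A longest common strictly increasing subsequence is 2, 4, 6, 11, 14, 17 (length 6); it appears in order in both A and B, and no longer such subsequence exists.

6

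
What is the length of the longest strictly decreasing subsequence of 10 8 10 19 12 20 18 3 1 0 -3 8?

Scanning left to right, the best length ending at each element is: 10→1, 8→2, 10→1, 19→1, 12→2, 20→1, 18→2, 3→3, 1→4, 0→5, -3→6, 8→3.
So the longest decreasing subsequence has length 6, e.g. 10, 8, 3, 1, 0, -3.

6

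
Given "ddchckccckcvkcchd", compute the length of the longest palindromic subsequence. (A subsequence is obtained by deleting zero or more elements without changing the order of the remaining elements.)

One longest palindromic subsequence is dhckcccckchd (positions 1,4,5,6,7,8,9,11,13,15,16,17); it reads the same forward and backward, and the interval DP gives dp[1][17] = 12.

12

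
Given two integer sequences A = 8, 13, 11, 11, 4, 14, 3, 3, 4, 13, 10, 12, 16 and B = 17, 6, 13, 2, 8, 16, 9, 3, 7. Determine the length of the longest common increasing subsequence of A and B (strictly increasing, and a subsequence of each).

2

For each value that appears in both, track the longest common increasing run ending there.
The best achievable length is 2; one witness is 13, 16 (A-positions 2,13, B-positions 3,6).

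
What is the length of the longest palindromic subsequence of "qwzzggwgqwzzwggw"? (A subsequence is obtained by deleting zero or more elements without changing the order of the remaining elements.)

10

One longest palindromic subsequence is wggwzzwggw (positions 2,5,6,7,11,12,13,14,15,16); it reads the same forward and backward, and the interval DP gives dp[1][16] = 10.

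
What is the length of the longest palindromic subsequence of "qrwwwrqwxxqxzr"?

One longest palindromic subsequence is qrwwwrq (positions 1,2,3,4,5,6,11); it reads the same forward and backward, and the interval DP gives dp[1][14] = 7.

7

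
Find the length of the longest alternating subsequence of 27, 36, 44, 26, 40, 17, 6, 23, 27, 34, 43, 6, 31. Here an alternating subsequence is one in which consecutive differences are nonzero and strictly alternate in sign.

Track the best alternating length ending on an up-step vs a down-step at each position: up/down = 1/1, 2/1, 2/1, 1/3, 4/3, 1/5, 1/5, 6/5, 6/5, 6/5, 6/3, 1/7, 8/7.
The maximum over both is 8; one such subsequence is 27, 36, 26, 40, 17, 23, 6, 31.

8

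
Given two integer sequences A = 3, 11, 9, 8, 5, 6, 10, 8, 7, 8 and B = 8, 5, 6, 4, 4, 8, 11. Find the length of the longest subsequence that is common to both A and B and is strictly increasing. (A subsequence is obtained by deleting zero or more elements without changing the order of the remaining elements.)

A longest common strictly increasing subsequence is 5, 6, 8 (length 3); it appears in order in both A and B, and no longer such subsequence exists.

3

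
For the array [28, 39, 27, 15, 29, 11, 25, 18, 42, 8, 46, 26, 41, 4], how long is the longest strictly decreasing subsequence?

One longest decreasing subsequence is 28, 27, 15, 11, 8, 4 (positions 1,3,4,6,10,14), of length 6; no longer one exists.

6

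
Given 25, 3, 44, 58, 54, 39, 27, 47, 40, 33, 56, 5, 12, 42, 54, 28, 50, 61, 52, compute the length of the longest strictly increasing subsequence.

6

Scanning left to right, the best length ending at each element is: 25→1, 3→1, 44→2, 58→3, 54→3, 39→2, 27→2, 47→3, 40→3, 33→3, 56→4, 5→2, 12→3, 42→4, 54→5, 28→4, 50→5, 61→6, 52→6.
So the longest increasing subsequence has length 6, e.g. 25, 39, 40, 42, 54, 61.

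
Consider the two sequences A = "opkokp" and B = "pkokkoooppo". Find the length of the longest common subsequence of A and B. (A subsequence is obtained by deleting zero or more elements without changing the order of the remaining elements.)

A longest common subsequence is pkokp (length 5); the LCS DP confirms no longer common subsequence exists.

5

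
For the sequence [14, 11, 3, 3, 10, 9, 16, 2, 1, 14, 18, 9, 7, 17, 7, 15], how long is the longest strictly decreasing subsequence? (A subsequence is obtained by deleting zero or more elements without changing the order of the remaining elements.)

6

Let dp[i] be the longest decreasing subsequence ending at position i. Then dp = [1, 2, 3, 3, 3, 4, 1, 5, 6, 2, 1, 4, 5, 2, 5, 3].
The maximum is 6; one witness is 14, 11, 10, 9, 2, 1 at positions 1,2,5,6,8,9.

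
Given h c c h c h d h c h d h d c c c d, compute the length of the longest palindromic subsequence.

One longest palindromic subsequence is ccchdhchdhccc (positions 2,3,5,6,7,8,9,10,11,12,14,15,16); it reads the same forward and backward, and the interval DP gives dp[1][17] = 13.

13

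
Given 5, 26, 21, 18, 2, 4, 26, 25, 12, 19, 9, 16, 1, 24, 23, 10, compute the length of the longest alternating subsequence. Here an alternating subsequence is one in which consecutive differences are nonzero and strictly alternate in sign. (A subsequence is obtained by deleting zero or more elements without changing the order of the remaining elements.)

Track the best alternating length ending on an up-step vs a down-step at each position: up/down = 1/1, 2/1, 2/3, 2/3, 1/3, 4/3, 4/1, 4/5, 4/5, 6/5, 4/7, 8/7, 1/9, 10/5, 10/11, 10/11.
The maximum over both is 11; one such subsequence is 5, 26, 21, 26, 12, 19, 9, 16, 1, 24, 23.

11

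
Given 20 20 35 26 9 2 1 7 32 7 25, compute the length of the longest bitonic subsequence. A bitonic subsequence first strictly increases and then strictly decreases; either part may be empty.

One longest bitonic subsequence is 20, 35, 26, 9, 2, 1 (positions 1,3,4,5,6,7): it rises to 35 then falls. Length 6 is optimal.

6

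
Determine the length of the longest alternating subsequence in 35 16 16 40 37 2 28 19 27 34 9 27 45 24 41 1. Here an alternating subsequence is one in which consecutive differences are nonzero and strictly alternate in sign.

12

Track the best alternating length ending on an up-step vs a down-step at each position: up/down = 1/1, 1/2, 1/2, 3/1, 3/4, 1/4, 5/4, 5/6, 7/6, 7/4, 5/8, 9/8, 9/1, 9/10, 11/10, 1/12.
The maximum over both is 12; one such subsequence is 35, 16, 40, 2, 28, 19, 27, 9, 27, 24, 41, 1.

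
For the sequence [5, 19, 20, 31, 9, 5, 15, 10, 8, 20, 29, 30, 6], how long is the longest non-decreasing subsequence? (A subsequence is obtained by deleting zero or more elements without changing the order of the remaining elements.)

6

Let dp[i] be the longest non-decreasing subsequence ending at position i. Then dp = [1, 2, 3, 4, 2, 2, 3, 3, 3, 4, 5, 6, 3].
The maximum is 6; one witness is 5, 19, 20, 20, 29, 30 at positions 1,2,3,10,11,12.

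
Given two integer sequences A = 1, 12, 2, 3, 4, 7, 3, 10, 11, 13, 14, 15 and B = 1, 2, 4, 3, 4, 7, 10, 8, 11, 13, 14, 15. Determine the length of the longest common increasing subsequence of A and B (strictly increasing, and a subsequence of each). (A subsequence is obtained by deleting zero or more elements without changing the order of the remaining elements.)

10

A longest common strictly increasing subsequence is 1, 2, 3, 4, 7, 10, 11, 13, 14, 15 (length 10); it appears in order in both A and B, and no longer such subsequence exists.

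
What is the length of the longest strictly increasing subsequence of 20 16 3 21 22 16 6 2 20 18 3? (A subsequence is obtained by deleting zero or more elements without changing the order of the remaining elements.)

One longest increasing subsequence is 20, 21, 22 (positions 1,4,5), of length 3; no longer one exists.

3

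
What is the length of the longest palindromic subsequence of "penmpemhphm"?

One longest palindromic subsequence is mhphm (positions 4,8,9,10,11); it reads the same forward and backward, and the interval DP gives dp[1][11] = 5.

5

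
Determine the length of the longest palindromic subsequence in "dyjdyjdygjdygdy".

Using dp[i][j] = 2 + dp[i+1][j−1] if the ends match, else max(dp[i+1][j], dp[i][j−1]):
dp[1][15] = 9. A witness is ydydjdydy at positions 2,4,5,7,10,11,12,14,15.

9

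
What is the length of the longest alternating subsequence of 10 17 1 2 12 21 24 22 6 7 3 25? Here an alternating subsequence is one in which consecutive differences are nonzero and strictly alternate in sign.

8

A longest alternating subsequence is 10, 17, 1, 12, 6, 7, 3, 25 (positions 1,2,3,5,9,10,11,12); its 7 consecutive differences strictly alternate in sign, and length 8 is optimal.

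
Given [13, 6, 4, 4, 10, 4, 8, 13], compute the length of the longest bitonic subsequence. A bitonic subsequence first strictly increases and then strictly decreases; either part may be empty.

Let inc[i] be the LIS ending at i and dec[i] the longest strictly decreasing subsequence starting at i. inc = [1, 1, 1, 1, 2, 1, 2, 3], dec = [3, 2, 1, 1, 2, 1, 1, 1].
max_i inc[i]+dec[i]−1 = 3, with one witness 13, 10, 8.

3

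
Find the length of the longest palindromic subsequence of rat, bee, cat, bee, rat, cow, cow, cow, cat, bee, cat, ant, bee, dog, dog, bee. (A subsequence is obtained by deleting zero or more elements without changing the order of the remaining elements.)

One longest palindromic subsequence is bee cat bee cow cow cow bee cat bee (positions 2,3,4,6,7,8,10,11,16); it reads the same forward and backward, and the interval DP gives dp[1][16] = 9.

9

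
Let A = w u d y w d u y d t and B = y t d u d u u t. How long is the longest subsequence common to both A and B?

5

Backtracking the LCS table gives one alignment: y (A4,B1) → d (A6,B3) → u (A7,B4) → d (A9,B5) → t (A10,B8).
So the longest common subsequence has length 5.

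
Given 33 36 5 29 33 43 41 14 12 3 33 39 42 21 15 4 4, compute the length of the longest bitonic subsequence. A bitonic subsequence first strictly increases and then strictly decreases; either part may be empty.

9

Let inc[i] be the LIS ending at i and dec[i] the longest strictly decreasing subsequence starting at i. inc = [1, 2, 1, 2, 3, 4, 4, 2, 2, 1, 3, 4, 5, 3, 3, 2, 2], dec = [5, 5, 2, 4, 4, 6, 5, 3, 2, 1, 4, 4, 4, 3, 2, 1, 1].
max_i inc[i]+dec[i]−1 = 9, with one witness 5, 29, 33, 43, 41, 39, 21, 15, 4.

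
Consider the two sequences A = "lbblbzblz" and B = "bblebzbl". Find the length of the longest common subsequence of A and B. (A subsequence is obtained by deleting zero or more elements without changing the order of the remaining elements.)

7

A longest common subsequence is bblbzbl (length 7); the LCS DP confirms no longer common subsequence exists.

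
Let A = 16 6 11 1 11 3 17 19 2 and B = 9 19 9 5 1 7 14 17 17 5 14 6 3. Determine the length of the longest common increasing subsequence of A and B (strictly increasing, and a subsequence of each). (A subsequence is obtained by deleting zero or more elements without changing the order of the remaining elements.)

2

For each value that appears in both, track the longest common increasing run ending there.
The best achievable length is 2; one witness is 1, 17 (A-positions 4,7, B-positions 5,8).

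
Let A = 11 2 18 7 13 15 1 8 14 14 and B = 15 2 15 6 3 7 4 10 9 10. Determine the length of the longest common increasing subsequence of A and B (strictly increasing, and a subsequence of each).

2

A longest common strictly increasing subsequence is 2, 15 (length 2); it appears in order in both A and B, and no longer such subsequence exists.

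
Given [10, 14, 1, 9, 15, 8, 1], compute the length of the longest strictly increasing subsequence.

3

Scanning left to right, the best length ending at each element is: 10→1, 14→2, 1→1, 9→2, 15→3, 8→2, 1→1.
So the longest increasing subsequence has length 3, e.g. 10, 14, 15.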